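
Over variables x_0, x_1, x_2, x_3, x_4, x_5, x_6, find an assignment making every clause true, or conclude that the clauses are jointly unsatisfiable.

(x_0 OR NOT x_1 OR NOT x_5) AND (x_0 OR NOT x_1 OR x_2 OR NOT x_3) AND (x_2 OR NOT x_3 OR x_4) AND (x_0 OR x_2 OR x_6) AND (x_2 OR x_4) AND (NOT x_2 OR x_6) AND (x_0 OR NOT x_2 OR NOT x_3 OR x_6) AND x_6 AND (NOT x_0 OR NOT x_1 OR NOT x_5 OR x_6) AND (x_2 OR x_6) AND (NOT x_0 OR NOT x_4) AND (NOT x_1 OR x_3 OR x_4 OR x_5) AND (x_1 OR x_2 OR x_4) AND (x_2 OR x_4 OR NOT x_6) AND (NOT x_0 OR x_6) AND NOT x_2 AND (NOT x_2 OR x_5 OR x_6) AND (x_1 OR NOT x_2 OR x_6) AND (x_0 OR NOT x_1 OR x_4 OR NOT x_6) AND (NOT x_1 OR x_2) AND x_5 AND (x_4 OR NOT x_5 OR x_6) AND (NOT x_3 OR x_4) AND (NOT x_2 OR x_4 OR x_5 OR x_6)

Unit clause (x_6) forces x_6 = True.
Unit clause (NOT x_2) forces x_2 = False.
In (NOT x_1 OR x_2) only NOT x_1 is left, so x_1 = False.
Unit clause (x_5) forces x_5 = True.
In (x_2 OR x_4) only x_4 is left, so x_4 = True.
In (NOT x_0 OR NOT x_4) only NOT x_0 is left, so x_0 = False.
Set x_3 = False.
All clauses satisfied.

x_0 = False; x_1 = False; x_2 = False; x_3 = False; x_4 = True; x_5 = True; x_6 = True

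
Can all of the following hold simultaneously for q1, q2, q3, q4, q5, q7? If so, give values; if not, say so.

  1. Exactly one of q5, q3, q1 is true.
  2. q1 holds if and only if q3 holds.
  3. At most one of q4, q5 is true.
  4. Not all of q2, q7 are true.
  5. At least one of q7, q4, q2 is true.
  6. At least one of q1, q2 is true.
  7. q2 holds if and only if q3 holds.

UNSATISFIABLE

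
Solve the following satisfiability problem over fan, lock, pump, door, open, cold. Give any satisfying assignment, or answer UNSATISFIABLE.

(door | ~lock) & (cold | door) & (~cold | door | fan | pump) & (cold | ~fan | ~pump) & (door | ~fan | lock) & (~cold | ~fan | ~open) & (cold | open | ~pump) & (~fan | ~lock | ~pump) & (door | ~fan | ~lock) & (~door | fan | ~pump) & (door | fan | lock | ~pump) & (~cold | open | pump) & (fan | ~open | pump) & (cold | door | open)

fan=T; lock=F; pump=F; door=T; open=F; cold=F

Set fan = True.
Set lock = False.
  then (door | ~fan | lock) forces door = True.
Set pump = False.
Set open = False.
  then (~cold | open | pump) forces cold = False.
All clauses satisfied.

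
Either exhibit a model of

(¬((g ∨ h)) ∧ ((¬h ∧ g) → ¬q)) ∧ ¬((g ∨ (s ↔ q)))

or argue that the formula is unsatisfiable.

q: False, g: False, s: True, h: False

  ¬((g ∨ h)) ∧ ((¬h ∧ g) → ¬q) = True
    ¬((g ∨ h)) = True
      g ∨ h = False
    (¬h ∧ g) → ¬q = True
      ¬h ∧ g = False
        ¬h = True
      ¬q = True
  ¬((g ∨ (s ↔ q))) = True
    g ∨ (s ↔ q) = False
      s ↔ q = False
Both conjuncts True, so the formula holds.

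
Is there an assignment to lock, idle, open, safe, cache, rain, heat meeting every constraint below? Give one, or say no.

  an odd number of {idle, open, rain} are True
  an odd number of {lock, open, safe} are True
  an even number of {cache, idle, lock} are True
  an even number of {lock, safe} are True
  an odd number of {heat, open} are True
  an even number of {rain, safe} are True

lock=T, idle=T, open=T, safe=T, cache=F, rain=T, heat=F

{idle, open, rain}: 3 true → odd ✓
{lock, open, safe}: 3 true → odd ✓
{cache, idle, lock}: 2 true → even ✓
{lock, safe}: 2 true → even ✓
{heat, open}: 1 true → odd ✓
{rain, safe}: 2 true → even ✓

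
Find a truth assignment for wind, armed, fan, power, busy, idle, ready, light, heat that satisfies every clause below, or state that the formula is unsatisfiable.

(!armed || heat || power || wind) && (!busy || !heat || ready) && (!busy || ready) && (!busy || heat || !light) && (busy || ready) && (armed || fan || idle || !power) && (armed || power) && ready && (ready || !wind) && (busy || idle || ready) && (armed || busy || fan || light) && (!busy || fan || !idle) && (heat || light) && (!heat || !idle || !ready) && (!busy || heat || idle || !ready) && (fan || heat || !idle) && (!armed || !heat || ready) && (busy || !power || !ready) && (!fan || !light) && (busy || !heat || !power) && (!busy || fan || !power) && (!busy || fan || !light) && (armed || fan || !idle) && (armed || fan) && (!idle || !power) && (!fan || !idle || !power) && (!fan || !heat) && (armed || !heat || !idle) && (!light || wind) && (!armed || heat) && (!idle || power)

wind=T, armed=T, fan=F, power=F, busy=T, idle=F, ready=T, light=F, heat=T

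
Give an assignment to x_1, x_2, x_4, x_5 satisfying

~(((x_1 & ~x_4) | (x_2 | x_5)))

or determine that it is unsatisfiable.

x_1=F; x_2=F; x_4=T; x_5=F

  ~(((x_1 & ~x_4) | (x_2 | x_5))) = True
    (x_1 & ~x_4) | (x_2 | x_5) = False
      x_1 & ~x_4 = False
        ~x_4 = False
      x_2 | x_5 = False
The formula evaluates to True.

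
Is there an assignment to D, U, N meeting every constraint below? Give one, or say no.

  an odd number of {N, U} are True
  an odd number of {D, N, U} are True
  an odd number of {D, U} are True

D = False; U = True; N = False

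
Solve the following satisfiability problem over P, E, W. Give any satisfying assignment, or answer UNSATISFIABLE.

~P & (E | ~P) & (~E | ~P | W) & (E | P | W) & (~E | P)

Unit clause (~P) forces P = False.
In (~E | P) only ~E is left, so E = False.
In (E | P | W) only W is left, so W = True.
Check each clause:
  (~P): ~P holds.
  (E | ~P): ~P holds.
  (~E | ~P | W): ~E holds.
  (E | P | W): W holds.
  (~E | P): ~E holds.
All clauses satisfied.

P = False; E = False; W = True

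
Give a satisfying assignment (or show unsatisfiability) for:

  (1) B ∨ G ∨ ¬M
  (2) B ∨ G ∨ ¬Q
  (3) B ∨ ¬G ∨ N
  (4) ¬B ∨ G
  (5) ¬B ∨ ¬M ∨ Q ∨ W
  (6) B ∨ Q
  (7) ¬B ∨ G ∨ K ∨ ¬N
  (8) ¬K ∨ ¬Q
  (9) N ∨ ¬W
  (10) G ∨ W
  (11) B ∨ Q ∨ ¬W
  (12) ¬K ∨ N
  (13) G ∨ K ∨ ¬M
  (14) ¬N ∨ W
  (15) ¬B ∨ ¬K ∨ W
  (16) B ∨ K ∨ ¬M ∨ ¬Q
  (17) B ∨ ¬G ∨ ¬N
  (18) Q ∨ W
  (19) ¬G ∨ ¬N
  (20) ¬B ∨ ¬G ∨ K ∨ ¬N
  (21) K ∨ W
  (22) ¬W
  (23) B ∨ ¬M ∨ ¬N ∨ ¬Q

The formula is unsatisfiable.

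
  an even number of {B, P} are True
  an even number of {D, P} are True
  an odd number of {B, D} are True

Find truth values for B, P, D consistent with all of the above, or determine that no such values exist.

The formula is unsatisfiable.

Adding constraints 1, 2, 3 mod 2: every variable appears an even number of times on the left, so the left side is 0.
But the right sides sum to 1 (mod 2). 0 ≠ 1 — the system is inconsistent.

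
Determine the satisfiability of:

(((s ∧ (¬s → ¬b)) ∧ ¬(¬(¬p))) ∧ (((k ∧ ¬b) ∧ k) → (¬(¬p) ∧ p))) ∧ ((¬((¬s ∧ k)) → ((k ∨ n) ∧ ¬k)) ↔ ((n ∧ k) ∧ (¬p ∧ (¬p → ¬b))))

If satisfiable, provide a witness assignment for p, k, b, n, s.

p = False; k = False; b = True; n = False; s = True

  ((s ∧ (¬s → ¬b)) ∧ ¬(¬(¬p))) ∧ (((k ∧ ¬b) ∧ k) → (¬(¬p) ∧ p)) = True
    (s ∧ (¬s → ¬b)) ∧ ¬(¬(¬p)) = True
      s ∧ (¬s → ¬b) = True
        ¬s → ¬b = True
          ¬s = False
          ¬b = False
      ¬(¬(¬p)) = True
        ¬(¬p) = False
          ¬p = True
    ((k ∧ ¬b) ∧ k) → (¬(¬p) ∧ p) = True
      (k ∧ ¬b) ∧ k = False
        k ∧ ¬b = False
          ¬b = False
      ¬(¬p) ∧ p = False
        ¬(¬p) = False
          ¬p = True
  (¬((¬s ∧ k)) → ((k ∨ n) ∧ ¬k)) ↔ ((n ∧ k) ∧ (¬p ∧ (¬p → ¬b))) = True
    ¬((¬s ∧ k)) → ((k ∨ n) ∧ ¬k) = False
      ¬((¬s ∧ k)) = True
        ¬s ∧ k = False
          ¬s = False
      (k ∨ n) ∧ ¬k = False
        k ∨ n = False
        ¬k = True
    (n ∧ k) ∧ (¬p ∧ (¬p → ¬b)) = False
      n ∧ k = False
      ¬p ∧ (¬p → ¬b) = False
        ¬p = True
        ¬p → ¬b = False
          ¬p = True
          ¬b = False
Both conjuncts True, so the formula holds.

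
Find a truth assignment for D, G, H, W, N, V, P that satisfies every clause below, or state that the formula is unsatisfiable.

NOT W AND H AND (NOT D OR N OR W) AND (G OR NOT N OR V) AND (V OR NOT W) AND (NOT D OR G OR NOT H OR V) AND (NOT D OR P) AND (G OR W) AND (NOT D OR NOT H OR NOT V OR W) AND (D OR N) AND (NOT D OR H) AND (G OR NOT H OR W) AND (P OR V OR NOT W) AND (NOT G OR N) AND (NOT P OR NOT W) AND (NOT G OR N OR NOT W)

D=F; G=T; H=T; W=F; N=T; V=F; P=F

Unit clause (NOT W) forces W = False.
Unit clause (H) forces H = True.
In (G OR W) only G is left, so G = True.
In (NOT G OR N) only N is left, so N = True.
Set D = False.
Set V = False.
Set P = False.
All clauses satisfied.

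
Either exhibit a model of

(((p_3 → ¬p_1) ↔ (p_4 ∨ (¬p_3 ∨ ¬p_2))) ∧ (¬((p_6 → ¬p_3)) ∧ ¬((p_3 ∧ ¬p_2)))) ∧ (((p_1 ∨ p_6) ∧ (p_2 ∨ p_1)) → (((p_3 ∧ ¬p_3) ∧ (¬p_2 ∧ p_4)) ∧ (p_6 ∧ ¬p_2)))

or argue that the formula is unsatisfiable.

No satisfying assignment exists.

Case p_3 = True: the formula simplifies to ((¬p_1 ↔ (p_4 ∨ ¬p_2)) ∧ (¬(¬p_6) ∧ ¬(¬p_2))) ∧ ¬(((p_1 ∨ p_6) ∧ (p_2 ∨ p_1))).
  p_2 = True: simplifies to ((¬p_1 ↔ p_4) ∧ ¬(¬p_6)) ∧ ¬((p_1 ∨ p_6)).
    p_6 = True: the conjunct ¬((p_1 ∨ p_6)) becomes ¬((p_1 ∨ True)) = False.
    p_6 = False: the conjunct ¬(¬p_6) becomes ¬(¬False) = False.
  p_2 = False: the conjunct ¬(¬p_2) becomes ¬(¬False) = False.
Case p_3 = False: the conjunct ¬((p_6 → ¬p_3)) becomes ¬((p_6 → True)) = False.
Both cases fail — unsatisfiable.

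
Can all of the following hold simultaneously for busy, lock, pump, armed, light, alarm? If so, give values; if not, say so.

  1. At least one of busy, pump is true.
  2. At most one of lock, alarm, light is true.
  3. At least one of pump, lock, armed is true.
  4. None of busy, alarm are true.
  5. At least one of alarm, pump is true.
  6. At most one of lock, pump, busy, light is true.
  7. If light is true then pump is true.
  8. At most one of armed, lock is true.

busy=F, lock=F, pump=T, armed=F, light=F, alarm=F

  (1) {busy, pump}: 1 true — at least one ✓
  (2) {lock, alarm, light}: 0 true — at most one ✓
  (3) {pump, lock, armed}: 1 true — at least one ✓
  (4) {busy, alarm}: 0 true — none ✓
  (5) {alarm, pump}: 1 true — at least one ✓
  (6) {lock, pump, busy, light}: 1 true — at most one ✓
  (7) light=F ⇒ pump: vacuous ✓
  (8) {armed, lock}: 0 true — at most one ✓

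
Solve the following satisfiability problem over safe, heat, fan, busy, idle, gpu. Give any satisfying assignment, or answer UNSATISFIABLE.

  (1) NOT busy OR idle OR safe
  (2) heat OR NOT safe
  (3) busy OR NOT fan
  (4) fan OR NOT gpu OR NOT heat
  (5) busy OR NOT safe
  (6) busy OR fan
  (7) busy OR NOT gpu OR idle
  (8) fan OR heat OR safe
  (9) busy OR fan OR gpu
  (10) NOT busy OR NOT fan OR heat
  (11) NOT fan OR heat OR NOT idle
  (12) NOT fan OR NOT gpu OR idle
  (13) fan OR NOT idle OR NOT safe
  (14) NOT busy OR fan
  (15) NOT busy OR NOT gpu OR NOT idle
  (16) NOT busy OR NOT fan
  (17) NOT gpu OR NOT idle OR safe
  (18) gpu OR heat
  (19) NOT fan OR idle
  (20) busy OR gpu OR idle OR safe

Case fan = True:
  (busy OR NOT fan) forces busy = True.
  Clause (NOT busy OR NOT fan) is falsified — contradiction.
Case fan = False:
  (busy OR fan) forces busy = True.
  Clause (NOT busy OR fan) is falsified — contradiction.
Both cases fail, so the formula is unsatisfiable.

Unsatisfiable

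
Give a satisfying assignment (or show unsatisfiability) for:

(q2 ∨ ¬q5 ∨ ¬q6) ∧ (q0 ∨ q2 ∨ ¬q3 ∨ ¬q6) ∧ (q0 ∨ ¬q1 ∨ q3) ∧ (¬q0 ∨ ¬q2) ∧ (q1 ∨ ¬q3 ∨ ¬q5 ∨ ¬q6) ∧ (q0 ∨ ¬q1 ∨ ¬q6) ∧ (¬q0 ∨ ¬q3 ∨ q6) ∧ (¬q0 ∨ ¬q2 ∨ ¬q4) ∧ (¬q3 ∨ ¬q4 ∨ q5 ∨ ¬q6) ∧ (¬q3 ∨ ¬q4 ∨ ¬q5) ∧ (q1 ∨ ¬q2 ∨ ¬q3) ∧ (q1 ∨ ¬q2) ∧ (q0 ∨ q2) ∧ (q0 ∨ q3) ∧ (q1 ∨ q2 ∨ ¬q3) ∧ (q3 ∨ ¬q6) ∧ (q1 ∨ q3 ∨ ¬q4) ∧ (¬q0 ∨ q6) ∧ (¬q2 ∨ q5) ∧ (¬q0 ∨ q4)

q0 = False, q1 = True, q2 = True, q3 = True, q4 = False, q5 = True, q6 = False

Set q0 = False.
  then (q0 ∨ q2) forces q2 = True.
  then (q0 ∨ q3) forces q3 = True.
  then (¬q2 ∨ q5) forces q5 = True.
  then (¬q3 ∨ ¬q4 ∨ ¬q5) forces q4 = False.
  then (q1 ∨ ¬q2 ∨ ¬q3) forces q1 = True.
  then (q0 ∨ ¬q1 ∨ ¬q6) forces q6 = False.
All clauses satisfied.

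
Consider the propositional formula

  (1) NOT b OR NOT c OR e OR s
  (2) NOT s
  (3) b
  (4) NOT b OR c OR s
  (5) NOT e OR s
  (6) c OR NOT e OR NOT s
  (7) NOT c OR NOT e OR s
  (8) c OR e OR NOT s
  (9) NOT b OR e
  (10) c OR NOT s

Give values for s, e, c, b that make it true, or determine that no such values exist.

Unsatisfiable

Case s = True:
  Clause (NOT s) is falsified — contradiction.
Case s = False:
  (b) forces b = True.
  (NOT b OR c OR s) forces c = True.
  (NOT b OR NOT c OR e OR s) forces e = True.
  Clause (NOT e OR s) is falsified — contradiction.
Both cases fail, so the formula is unsatisfiable.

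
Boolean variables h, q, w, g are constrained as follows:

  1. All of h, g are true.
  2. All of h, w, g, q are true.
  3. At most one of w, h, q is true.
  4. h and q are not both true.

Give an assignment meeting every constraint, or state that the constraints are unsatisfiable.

Case q = True:
  (1) forces h = True.
  Constraint (3) is violated (h=T, q=T) — contradiction.
Case q = False:
  Constraint (2) is violated (q=F) — contradiction.
Both cases fail — unsatisfiable.

The formula is unsatisfiable.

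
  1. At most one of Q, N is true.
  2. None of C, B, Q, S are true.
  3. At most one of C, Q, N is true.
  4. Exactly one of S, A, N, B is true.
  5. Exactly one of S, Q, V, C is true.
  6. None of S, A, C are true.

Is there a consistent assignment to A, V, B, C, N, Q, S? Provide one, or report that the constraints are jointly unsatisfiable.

A = False, V = True, B = False, C = False, N = True, Q = False, S = False

  (1) {Q, N}: 1 true — at most one ✓
  (2) {C, B, Q, S}: 0 true — none ✓
  (3) {C, Q, N}: 1 true — at most one ✓
  (4) {S, A, N, B}: 1 true — exactly one ✓
  (5) {S, Q, V, C}: 1 true — exactly one ✓
  (6) {S, A, C}: 0 true — none ✓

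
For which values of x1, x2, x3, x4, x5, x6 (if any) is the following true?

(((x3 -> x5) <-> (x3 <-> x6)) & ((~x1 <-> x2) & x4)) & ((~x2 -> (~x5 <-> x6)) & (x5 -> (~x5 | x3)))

x1: False; x2: True; x3: True; x4: True; x5: True; x6: True

  ((x3 -> x5) <-> (x3 <-> x6)) & ((~x1 <-> x2) & x4) = True
    (x3 -> x5) <-> (x3 <-> x6) = True
      x3 -> x5 = True
      x3 <-> x6 = True
    (~x1 <-> x2) & x4 = True
      ~x1 <-> x2 = True
        ~x1 = True
  (~x2 -> (~x5 <-> x6)) & (x5 -> (~x5 | x3)) = True
    ~x2 -> (~x5 <-> x6) = True
      ~x2 = False
      ~x5 <-> x6 = False
        ~x5 = False
    x5 -> (~x5 | x3) = True
      ~x5 | x3 = True
        ~x5 = False
Both conjuncts True, so the formula holds.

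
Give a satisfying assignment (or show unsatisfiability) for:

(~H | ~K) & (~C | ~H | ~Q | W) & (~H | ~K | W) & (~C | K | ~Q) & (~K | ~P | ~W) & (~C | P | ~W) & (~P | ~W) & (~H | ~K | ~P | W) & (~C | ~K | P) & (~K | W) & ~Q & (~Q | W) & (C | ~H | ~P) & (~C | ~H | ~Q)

Unit clause (~Q) forces Q = False.
Set P = False.
Set C = False.
Set W = True.
Set H = False.
Set K = False.
All clauses satisfied.

P = False, C = False, W = True, Q = False, H = False, K = False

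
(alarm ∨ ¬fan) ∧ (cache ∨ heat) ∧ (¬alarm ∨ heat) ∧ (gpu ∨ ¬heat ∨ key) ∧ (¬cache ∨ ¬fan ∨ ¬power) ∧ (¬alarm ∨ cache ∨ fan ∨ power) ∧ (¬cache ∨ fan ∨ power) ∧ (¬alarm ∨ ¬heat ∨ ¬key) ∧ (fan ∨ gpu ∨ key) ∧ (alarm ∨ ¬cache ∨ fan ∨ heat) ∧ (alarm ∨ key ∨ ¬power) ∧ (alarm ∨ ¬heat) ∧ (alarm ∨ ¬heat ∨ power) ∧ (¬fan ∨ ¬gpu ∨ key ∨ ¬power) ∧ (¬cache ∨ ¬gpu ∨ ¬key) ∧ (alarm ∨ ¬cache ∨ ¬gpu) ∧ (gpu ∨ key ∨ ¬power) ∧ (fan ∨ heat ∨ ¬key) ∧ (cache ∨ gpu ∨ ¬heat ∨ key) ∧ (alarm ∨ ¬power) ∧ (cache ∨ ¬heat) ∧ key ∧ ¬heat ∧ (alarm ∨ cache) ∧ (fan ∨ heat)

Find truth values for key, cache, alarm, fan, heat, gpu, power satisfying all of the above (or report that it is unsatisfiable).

Case alarm = True:
  (¬alarm ∨ heat) forces heat = True.
  Clause (¬heat) is falsified — contradiction.
Case alarm = False:
  (alarm ∨ ¬fan) forces fan = False.
  (alarm ∨ ¬heat) forces heat = False.
  Clause (fan ∨ heat) is falsified — contradiction.
Both cases fail, so the formula is unsatisfiable.

Unsatisfiable — no assignment works.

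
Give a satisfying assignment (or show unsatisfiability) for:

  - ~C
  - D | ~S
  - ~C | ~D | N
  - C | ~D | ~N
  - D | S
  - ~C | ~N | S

Unit clause (~C) forces C = False.
Set D = True.
  then (C | ~D | ~N) forces N = False.
Set S = False.
Check each clause:
  (~C): ~C holds.
  (D | ~S): D holds.
  (~C | ~D | N): ~C holds.
  (C | ~D | ~N): ~N holds.
  (D | S): D holds.
  (~C | ~N | S): ~C holds.
All clauses satisfied.

D=T, S=F, N=F, C=F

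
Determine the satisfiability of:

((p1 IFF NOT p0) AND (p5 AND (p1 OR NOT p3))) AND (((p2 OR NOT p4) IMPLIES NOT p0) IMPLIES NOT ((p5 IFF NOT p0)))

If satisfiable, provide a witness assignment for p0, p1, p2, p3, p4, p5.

p0 = True; p1 = False; p2 = True; p3 = False; p4 = True; p5 = True

  (p1 IFF NOT p0) AND (p5 AND (p1 OR NOT p3)) = True
    p1 IFF NOT p0 = True
      NOT p0 = False
    p5 AND (p1 OR NOT p3) = True
      p1 OR NOT p3 = True
        NOT p3 = True
  ((p2 OR NOT p4) IMPLIES NOT p0) IMPLIES NOT ((p5 IFF NOT p0)) = True
    (p2 OR NOT p4) IMPLIES NOT p0 = False
      p2 OR NOT p4 = True
        NOT p4 = False
      NOT p0 = False
    NOT ((p5 IFF NOT p0)) = True
      p5 IFF NOT p0 = False
        NOT p0 = False
Both conjuncts True, so the formula holds.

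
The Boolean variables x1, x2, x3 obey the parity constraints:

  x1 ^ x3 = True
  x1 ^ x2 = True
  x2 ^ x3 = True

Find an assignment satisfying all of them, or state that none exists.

Adding constraints 1, 2, 3 mod 2: every variable appears an even number of times on the left, so the left side is 0.
But the right sides sum to 1 (mod 2). 0 ≠ 1 — the system is inconsistent.

Unsatisfiable — no assignment works.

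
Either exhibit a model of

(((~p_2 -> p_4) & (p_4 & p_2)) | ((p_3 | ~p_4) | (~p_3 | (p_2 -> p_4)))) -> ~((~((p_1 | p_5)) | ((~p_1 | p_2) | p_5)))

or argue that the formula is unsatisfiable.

p_1 = True, p_2 = False, p_3 = False, p_4 = False, p_5 = False

  (((~p_2 -> p_4) & (p_4 & p_2)) | ((p_3 | ~p_4) | (~p_3 | (p_2 -> p_4)))) -> ~((~((p_1 | p_5)) | ((~p_1 | p_2) | p_5))) = True
    ((~p_2 -> p_4) & (p_4 & p_2)) | ((p_3 | ~p_4) | (~p_3 | (p_2 -> p_4))) = True
      (~p_2 -> p_4) & (p_4 & p_2) = False
        ~p_2 -> p_4 = False
          ~p_2 = True
        p_4 & p_2 = False
      (p_3 | ~p_4) | (~p_3 | (p_2 -> p_4)) = True
        p_3 | ~p_4 = True
          ~p_4 = True
        ~p_3 | (p_2 -> p_4) = True
          ~p_3 = True
          p_2 -> p_4 = True
    ~((~((p_1 | p_5)) | ((~p_1 | p_2) | p_5))) = True
      ~((p_1 | p_5)) | ((~p_1 | p_2) | p_5) = False
        ~((p_1 | p_5)) = False
          p_1 | p_5 = True
        (~p_1 | p_2) | p_5 = False
          ~p_1 | p_2 = False
            ~p_1 = False
The formula evaluates to True.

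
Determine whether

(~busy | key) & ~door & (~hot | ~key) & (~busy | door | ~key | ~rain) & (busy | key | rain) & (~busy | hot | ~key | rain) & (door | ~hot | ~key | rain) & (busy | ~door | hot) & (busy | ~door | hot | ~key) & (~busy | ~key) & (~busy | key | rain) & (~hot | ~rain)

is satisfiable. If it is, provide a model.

key: True; rain: False; hot: False; busy: False; door: False

Unit clause (~door) forces door = False.
Set key = True.
  then (~hot | ~key) forces hot = False.
  then (~busy | ~key) forces busy = False.
Set rain = False.
All clauses satisfied.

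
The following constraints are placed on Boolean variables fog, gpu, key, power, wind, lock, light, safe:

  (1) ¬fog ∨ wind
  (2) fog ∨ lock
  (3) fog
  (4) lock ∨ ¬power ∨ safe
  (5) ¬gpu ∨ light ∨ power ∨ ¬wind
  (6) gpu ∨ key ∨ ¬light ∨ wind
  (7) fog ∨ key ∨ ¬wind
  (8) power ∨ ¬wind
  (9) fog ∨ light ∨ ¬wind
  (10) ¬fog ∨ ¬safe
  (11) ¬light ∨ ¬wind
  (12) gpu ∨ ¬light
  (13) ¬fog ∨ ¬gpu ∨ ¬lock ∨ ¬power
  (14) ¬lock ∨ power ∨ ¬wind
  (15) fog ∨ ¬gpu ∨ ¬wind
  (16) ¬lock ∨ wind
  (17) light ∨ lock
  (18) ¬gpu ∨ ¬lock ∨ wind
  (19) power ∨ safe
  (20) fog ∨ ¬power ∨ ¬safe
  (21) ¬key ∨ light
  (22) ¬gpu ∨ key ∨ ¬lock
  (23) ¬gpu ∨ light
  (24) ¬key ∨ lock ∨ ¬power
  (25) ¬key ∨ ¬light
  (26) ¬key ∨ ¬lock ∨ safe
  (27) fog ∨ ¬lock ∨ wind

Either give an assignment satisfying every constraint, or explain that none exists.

fog = True, gpu = False, key = False, power = True, wind = True, lock = True, light = False, safe = False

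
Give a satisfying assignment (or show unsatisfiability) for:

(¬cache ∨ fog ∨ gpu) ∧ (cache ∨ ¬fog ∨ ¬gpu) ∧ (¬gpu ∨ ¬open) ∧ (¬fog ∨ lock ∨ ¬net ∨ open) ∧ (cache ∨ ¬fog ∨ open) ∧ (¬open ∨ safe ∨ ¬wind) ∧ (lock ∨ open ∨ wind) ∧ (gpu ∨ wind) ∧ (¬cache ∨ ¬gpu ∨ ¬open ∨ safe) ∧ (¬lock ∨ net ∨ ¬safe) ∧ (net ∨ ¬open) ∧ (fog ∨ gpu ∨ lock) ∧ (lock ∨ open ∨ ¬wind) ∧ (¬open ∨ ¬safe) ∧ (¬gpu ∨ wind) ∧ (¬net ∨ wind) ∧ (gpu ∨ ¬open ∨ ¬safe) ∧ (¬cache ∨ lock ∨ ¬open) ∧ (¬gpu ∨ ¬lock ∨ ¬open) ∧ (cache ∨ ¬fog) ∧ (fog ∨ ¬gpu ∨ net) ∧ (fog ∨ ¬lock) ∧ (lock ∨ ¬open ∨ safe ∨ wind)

cache = True, net = False, safe = False, wind = True, gpu = False, fog = True, open = False, lock = True

Set cache = True.
Set net = False.
  then (net ∨ ¬open) forces open = False.
Try safe = True:
  (¬lock ∨ net ∨ ¬safe) forces lock = False.
  (lock ∨ open ∨ wind) forces wind = True.
  clause (lock ∨ open ∨ ¬wind) is falsified — backtrack.
So safe = False.
Try wind = False:
  (lock ∨ open ∨ wind) forces lock = True.
  (gpu ∨ wind) forces gpu = True.
  clause (¬gpu ∨ wind) is falsified — backtrack.
So wind = True.
  then (lock ∨ open ∨ ¬wind) forces lock = True.
  then (fog ∨ ¬lock) forces fog = True.
Set gpu = False.
All clauses satisfied.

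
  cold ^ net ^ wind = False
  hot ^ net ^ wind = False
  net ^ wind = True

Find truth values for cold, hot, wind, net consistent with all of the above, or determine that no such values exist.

cold = True, hot = True, wind = False, net = True

cold ^ net ^ wind = T ^ T ^ F = False ✓
hot ^ net ^ wind = T ^ T ^ F = False ✓
net ^ wind = T ^ F = True ✓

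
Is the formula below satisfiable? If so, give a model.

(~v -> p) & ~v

v = False; p = True

  ~v -> p = True
    ~v = True
  ~v = True
Both conjuncts True, so the formula holds.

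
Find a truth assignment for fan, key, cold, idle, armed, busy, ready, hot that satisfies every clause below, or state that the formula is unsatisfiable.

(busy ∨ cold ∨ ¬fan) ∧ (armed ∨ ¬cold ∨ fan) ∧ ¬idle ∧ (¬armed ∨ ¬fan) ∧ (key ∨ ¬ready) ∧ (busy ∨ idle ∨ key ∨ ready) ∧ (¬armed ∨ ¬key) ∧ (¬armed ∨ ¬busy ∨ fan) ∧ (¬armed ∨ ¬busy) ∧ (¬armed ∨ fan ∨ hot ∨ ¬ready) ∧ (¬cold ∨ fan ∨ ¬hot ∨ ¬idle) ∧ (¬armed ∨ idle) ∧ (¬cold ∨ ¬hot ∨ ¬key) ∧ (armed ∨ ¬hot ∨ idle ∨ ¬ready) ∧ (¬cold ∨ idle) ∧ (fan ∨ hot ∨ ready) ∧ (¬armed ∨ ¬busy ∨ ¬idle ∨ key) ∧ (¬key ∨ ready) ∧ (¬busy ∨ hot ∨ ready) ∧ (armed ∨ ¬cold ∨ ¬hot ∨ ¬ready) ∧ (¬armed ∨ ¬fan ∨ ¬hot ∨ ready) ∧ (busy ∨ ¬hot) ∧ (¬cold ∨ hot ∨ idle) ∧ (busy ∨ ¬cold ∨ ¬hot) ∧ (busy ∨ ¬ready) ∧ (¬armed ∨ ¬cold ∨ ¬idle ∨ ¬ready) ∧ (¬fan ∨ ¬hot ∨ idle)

Unit clause (¬idle) forces idle = False.
In (¬armed ∨ idle) only ¬armed is left, so armed = False.
In (¬cold ∨ idle) only ¬cold is left, so cold = False.
Set fan = True.
  then (busy ∨ cold ∨ ¬fan) forces busy = True.
  then (¬fan ∨ ¬hot ∨ idle) forces hot = False.
  then (¬busy ∨ hot ∨ ready) forces ready = True.
  then (key ∨ ¬ready) forces key = True.
All clauses satisfied.

fan = True, key = True, cold = False, idle = False, armed = False, busy = True, ready = True, hot = False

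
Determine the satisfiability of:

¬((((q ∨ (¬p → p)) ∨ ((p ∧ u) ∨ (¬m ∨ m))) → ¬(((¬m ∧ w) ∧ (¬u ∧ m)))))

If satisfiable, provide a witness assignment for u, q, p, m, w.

UNSATISFIABLE

Case m = True: the formula becomes ¬((True → True)) = False.
Case m = False: the formula becomes ¬((True → True)) = False.
Both cases fail — unsatisfiable.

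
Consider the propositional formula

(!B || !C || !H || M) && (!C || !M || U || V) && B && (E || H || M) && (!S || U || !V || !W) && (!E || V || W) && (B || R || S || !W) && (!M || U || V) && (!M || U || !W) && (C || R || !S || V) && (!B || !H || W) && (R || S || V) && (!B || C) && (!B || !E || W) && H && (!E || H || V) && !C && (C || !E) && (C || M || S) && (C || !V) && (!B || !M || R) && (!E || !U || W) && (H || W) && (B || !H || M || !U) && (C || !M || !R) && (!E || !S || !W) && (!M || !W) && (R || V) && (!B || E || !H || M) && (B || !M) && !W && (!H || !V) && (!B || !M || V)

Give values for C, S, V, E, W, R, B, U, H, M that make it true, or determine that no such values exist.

Case C = True:
  Clause (!C) is falsified — contradiction.
Case C = False:
  (B) forces B = True.
  Clause (!B || C) is falsified — contradiction.
Both cases fail, so the formula is unsatisfiable.

UNSATISFIABLE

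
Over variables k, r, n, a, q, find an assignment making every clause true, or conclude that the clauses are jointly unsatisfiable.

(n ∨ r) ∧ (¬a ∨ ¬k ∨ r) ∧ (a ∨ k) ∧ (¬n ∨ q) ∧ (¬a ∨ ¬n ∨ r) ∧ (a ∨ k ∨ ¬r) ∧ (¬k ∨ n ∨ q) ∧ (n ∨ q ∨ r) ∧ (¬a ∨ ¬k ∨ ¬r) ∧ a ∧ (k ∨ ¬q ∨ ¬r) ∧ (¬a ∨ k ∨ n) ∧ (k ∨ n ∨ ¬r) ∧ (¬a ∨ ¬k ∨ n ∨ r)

Unsatisfiable — no assignment works.

Case k = True:
  (a) forces a = True.
  (¬a ∨ ¬k ∨ r) forces r = True.
  Clause (¬a ∨ ¬k ∨ ¬r) is falsified — contradiction.
Case k = False:
  (a ∨ k) forces a = True.
  (¬a ∨ k ∨ n) forces n = True.
  (¬n ∨ q) forces q = True.
  (¬a ∨ ¬n ∨ r) forces r = True.
  Clause (k ∨ ¬q ∨ ¬r) is falsified — contradiction.
Both cases fail, so the formula is unsatisfiable.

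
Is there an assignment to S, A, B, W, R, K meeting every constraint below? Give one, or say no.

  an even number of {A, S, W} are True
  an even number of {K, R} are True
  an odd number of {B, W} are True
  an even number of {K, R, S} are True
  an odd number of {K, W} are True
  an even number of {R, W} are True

Unsatisfiable — no assignment works.

Adding constraints 2, 5, 6 mod 2: every variable appears an even number of times on the left, so the left side is 0.
But the right sides sum to 1 (mod 2). 0 ≠ 1 — the system is inconsistent.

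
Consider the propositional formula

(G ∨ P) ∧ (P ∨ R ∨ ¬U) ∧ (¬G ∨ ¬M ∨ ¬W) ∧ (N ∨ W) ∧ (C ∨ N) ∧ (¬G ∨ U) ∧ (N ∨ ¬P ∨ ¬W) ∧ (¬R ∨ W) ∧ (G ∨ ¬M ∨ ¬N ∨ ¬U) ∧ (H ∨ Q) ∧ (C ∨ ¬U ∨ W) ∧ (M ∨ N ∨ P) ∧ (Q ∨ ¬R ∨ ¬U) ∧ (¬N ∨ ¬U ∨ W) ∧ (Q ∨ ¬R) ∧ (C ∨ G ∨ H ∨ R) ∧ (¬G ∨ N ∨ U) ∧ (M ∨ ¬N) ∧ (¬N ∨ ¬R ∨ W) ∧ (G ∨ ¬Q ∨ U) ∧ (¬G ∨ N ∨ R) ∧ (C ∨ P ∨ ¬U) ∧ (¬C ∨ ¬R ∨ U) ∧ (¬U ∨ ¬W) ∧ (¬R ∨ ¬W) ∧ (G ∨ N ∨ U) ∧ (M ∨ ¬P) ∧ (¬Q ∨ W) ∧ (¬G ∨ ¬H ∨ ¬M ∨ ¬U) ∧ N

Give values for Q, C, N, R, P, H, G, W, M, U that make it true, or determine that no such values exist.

Q: False, C: False, N: True, R: False, P: True, H: True, G: False, W: True, M: True, U: False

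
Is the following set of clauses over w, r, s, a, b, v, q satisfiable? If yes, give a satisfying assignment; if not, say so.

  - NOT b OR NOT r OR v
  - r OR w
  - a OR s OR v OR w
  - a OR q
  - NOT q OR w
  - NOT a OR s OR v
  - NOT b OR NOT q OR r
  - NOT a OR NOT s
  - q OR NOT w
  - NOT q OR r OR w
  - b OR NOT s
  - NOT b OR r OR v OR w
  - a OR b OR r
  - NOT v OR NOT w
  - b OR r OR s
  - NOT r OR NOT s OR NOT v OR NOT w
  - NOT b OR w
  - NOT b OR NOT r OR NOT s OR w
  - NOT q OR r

w=T; r=T; s=F; a=F; b=F; v=F; q=T

Set w = True.
  then (q OR NOT w) forces q = True.
  then (NOT v OR NOT w) forces v = False.
  then (NOT q OR r) forces r = True.
  then (NOT b OR NOT r OR v) forces b = False.
  then (b OR NOT s) forces s = False.
  then (NOT a OR s OR v) forces a = False.
All clauses satisfied.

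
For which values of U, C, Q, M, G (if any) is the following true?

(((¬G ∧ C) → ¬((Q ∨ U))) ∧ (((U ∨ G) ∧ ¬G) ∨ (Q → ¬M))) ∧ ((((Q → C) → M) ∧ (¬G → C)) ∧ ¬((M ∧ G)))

U = False, C = True, Q = False, M = True, G = False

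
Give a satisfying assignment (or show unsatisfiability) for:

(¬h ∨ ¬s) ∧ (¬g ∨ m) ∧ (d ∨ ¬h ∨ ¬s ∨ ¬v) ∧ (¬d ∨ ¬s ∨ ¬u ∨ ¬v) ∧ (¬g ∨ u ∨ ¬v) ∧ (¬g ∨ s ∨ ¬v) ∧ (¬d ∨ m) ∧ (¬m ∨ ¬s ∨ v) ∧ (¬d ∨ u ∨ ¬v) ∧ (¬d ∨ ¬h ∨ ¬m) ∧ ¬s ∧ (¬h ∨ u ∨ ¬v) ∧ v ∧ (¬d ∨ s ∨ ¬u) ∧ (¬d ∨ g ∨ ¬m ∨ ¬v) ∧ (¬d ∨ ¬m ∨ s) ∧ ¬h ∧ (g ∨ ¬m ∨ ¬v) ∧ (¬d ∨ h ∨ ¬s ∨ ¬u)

Unit clause (¬s) forces s = False.
Unit clause (v) forces v = True.
Unit clause (¬h) forces h = False.
In (¬g ∨ s ∨ ¬v) only ¬g is left, so g = False.
In (g ∨ ¬m ∨ ¬v) only ¬m is left, so m = False.
In (¬d ∨ m) only ¬d is left, so d = False.
Set u = False.
All clauses satisfied.

m = False, s = False, v = True, h = False, g = False, u = False, d = False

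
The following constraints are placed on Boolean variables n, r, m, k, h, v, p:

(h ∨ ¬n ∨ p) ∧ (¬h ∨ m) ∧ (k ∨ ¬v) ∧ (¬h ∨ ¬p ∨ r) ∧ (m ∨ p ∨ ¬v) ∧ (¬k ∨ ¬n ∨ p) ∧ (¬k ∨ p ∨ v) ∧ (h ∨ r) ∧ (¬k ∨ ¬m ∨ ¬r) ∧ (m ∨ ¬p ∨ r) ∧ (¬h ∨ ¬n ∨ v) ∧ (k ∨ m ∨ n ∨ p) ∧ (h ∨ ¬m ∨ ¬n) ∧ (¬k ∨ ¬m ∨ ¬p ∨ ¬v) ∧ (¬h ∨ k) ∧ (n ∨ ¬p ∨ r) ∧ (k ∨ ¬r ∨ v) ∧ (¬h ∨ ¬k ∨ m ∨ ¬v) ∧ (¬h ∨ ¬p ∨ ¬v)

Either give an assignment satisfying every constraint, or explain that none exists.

n = False, r = True, m = False, k = True, h = False, v = True, p = True

Set n = False.
Set r = True.
Try m = True:
  (¬k ∨ ¬m ∨ ¬r) forces k = False.
  (k ∨ ¬v) forces v = False.
  clause (k ∨ ¬r ∨ v) is falsified — backtrack.
So m = False.
  then (¬h ∨ m) forces h = False.
Set k = True.
Set v = True.
  then (m ∨ p ∨ ¬v) forces p = True.
All clauses satisfied.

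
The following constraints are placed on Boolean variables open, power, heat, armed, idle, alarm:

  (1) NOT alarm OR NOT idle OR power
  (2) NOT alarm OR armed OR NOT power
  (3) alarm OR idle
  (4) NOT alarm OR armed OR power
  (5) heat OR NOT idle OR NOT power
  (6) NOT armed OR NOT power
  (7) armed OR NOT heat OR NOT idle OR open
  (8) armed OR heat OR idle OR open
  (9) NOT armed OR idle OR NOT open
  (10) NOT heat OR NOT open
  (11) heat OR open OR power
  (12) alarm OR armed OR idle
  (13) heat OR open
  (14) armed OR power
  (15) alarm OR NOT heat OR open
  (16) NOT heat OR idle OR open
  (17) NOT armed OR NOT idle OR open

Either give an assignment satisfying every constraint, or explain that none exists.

open=T, power=F, heat=F, armed=T, idle=T, alarm=F

Set open = True.
  then (NOT heat OR NOT open) forces heat = False.
Try power = True:
  (heat OR NOT idle OR NOT power) forces idle = False.
  (alarm OR idle) forces alarm = True.
  (NOT alarm OR armed OR NOT power) forces armed = True.
  clause (NOT armed OR NOT power) is falsified — backtrack.
So power = False.
  then (armed OR power) forces armed = True.
  then (NOT armed OR idle OR NOT open) forces idle = True.
  then (NOT alarm OR NOT idle OR power) forces alarm = False.
All clauses satisfied.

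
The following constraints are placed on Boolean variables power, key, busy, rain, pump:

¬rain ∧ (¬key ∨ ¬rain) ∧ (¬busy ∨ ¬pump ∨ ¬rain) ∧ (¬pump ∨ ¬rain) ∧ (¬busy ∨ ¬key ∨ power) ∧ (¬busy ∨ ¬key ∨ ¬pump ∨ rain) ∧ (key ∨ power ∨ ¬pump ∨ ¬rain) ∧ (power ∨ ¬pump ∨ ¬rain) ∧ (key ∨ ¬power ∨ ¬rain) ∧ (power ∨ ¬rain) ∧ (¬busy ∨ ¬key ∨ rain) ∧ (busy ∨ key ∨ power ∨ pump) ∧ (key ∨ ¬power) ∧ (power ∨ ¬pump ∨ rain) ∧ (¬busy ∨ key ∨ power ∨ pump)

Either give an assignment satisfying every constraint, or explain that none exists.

Unit clause (¬rain) forces rain = False.
Set power = False.
  then (power ∨ ¬pump ∨ rain) forces pump = False.
Try key = False:
  (busy ∨ key ∨ power ∨ pump) forces busy = True.
  clause (¬busy ∨ key ∨ power ∨ pump) is falsified — backtrack.
So key = True.
  then (¬busy ∨ ¬key ∨ power) forces busy = False.
All clauses satisfied.

power = False, key = True, busy = False, rain = False, pump = False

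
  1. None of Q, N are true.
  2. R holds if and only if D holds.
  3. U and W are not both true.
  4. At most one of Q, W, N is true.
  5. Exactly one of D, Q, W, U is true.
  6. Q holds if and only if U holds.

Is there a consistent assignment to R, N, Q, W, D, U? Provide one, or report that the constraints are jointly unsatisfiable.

R = False; N = False; Q = False; W = True; D = False; U = False

  (1) {Q, N}: 0 true — none ✓
  (2) R=F, D=F — same ✓
  (3) U=F, W=T — not both ✓
  (4) {Q, W, N}: 1 true — at most one ✓
  (5) {D, Q, W, U}: 1 true — exactly one ✓
  (6) Q=F, U=F — same ✓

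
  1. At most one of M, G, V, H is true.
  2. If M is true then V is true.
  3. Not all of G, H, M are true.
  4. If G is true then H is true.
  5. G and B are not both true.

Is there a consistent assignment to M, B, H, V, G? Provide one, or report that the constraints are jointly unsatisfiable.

M = False; B = True; H = False; V = False; G = False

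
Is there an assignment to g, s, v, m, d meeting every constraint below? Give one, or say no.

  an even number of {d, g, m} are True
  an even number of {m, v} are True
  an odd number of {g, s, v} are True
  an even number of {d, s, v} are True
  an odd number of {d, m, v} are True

g=F, s=F, v=T, m=T, d=T

{d, g, m}: 2 true → even ✓
{m, v}: 2 true → even ✓
{g, s, v}: 1 true → odd ✓
{d, s, v}: 2 true → even ✓
{d, m, v}: 3 true → odd ✓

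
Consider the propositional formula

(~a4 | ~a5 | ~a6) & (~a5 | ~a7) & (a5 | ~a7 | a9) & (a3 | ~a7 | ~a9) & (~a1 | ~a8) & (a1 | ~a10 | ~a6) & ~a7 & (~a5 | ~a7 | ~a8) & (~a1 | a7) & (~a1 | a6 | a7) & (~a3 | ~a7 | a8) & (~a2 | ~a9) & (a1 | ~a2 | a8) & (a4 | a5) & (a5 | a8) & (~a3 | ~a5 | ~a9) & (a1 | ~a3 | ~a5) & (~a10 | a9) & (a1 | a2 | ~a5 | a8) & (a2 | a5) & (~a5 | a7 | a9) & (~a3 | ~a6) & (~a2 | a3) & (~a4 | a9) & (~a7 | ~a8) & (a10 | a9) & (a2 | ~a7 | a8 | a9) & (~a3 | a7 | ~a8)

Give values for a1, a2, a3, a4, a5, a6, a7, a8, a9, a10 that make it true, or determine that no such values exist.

a1: False; a2: False; a3: False; a4: True; a5: True; a6: False; a7: False; a8: True; a9: True; a10: False

Unit clause (~a7) forces a7 = False.
In (~a1 | a7) only ~a1 is left, so a1 = False.
Try a2 = True:
  (~a2 | ~a9) forces a9 = False.
  (a1 | ~a2 | a8) forces a8 = True.
  (~a10 | a9) forces a10 = False.
  clause (a10 | a9) is falsified — backtrack.
So a2 = False.
  then (a2 | a5) forces a5 = True.
  then (~a5 | a7 | a9) forces a9 = True.
  then (~a3 | ~a5 | ~a9) forces a3 = False.
  then (a1 | a2 | ~a5 | a8) forces a8 = True.
Set a4 = True.
  then (~a4 | ~a5 | ~a6) forces a6 = False.
Set a10 = False.
All clauses satisfied.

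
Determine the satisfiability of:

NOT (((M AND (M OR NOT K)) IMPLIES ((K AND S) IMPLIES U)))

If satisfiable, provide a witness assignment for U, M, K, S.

U=F; M=T; K=T; S=T

  NOT (((M AND (M OR NOT K)) IMPLIES ((K AND S) IMPLIES U))) = True
    (M AND (M OR NOT K)) IMPLIES ((K AND S) IMPLIES U) = False
      M AND (M OR NOT K) = True
        M OR NOT K = True
          NOT K = False
      (K AND S) IMPLIES U = False
        K AND S = True
The formula evaluates to True.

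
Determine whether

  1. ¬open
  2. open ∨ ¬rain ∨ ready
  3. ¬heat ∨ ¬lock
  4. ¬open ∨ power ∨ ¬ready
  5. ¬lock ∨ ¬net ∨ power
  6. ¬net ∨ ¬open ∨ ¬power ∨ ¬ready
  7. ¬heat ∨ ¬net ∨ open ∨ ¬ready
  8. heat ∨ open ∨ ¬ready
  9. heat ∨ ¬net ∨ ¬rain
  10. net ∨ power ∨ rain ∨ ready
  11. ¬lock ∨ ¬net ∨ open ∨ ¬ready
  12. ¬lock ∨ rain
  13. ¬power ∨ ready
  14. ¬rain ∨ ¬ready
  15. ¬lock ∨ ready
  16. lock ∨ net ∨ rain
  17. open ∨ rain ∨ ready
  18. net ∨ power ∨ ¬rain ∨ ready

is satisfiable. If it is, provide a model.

Case ready = True:
  (¬open) forces open = False.
  (heat ∨ open ∨ ¬ready) forces heat = True.
  (¬heat ∨ ¬lock) forces lock = False.
  (¬heat ∨ ¬net ∨ open ∨ ¬ready) forces net = False.
  (¬rain ∨ ¬ready) forces rain = False.
  Clause (lock ∨ net ∨ rain) is falsified — contradiction.
Case ready = False:
  (¬open) forces open = False.
  (open ∨ ¬rain ∨ ready) forces rain = False.
  Clause (open ∨ rain ∨ ready) is falsified — contradiction.
Both cases fail, so the formula is unsatisfiable.

UNSATISFIABLE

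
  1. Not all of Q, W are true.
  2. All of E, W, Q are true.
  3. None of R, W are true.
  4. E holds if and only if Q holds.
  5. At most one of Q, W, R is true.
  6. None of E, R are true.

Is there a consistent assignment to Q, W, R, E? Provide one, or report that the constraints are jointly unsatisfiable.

Case W = True:
  Constraint (3) is violated (W=T) — contradiction.
Case W = False:
  Constraint (2) is violated (W=F) — contradiction.
Both cases fail — unsatisfiable.

No satisfying assignment exists.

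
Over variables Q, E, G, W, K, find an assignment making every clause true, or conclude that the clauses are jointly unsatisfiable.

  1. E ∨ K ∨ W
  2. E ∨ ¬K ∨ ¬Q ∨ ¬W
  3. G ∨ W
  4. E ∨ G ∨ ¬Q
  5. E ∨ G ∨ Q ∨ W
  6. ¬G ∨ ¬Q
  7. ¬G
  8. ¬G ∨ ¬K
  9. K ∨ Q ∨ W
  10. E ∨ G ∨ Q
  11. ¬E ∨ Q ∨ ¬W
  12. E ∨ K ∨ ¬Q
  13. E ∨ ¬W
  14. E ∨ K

Unit clause (¬G) forces G = False.
In (G ∨ W) only W is left, so W = True.
In (E ∨ ¬W) only E is left, so E = True.
In (¬E ∨ Q ∨ ¬W) only Q is left, so Q = True.
Set K = False.
All clauses satisfied.

Q = True; E = True; G = False; W = True; K = False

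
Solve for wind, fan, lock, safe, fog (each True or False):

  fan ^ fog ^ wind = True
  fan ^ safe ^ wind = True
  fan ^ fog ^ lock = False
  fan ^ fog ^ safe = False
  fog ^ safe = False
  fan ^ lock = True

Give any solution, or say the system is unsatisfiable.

wind: False; fan: False; lock: True; safe: True; fog: True

fan ^ fog ^ wind = F ^ T ^ F = True ✓
fan ^ safe ^ wind = F ^ T ^ F = True ✓
fan ^ fog ^ lock = F ^ T ^ T = False ✓
fan ^ fog ^ safe = F ^ T ^ T = False ✓
fog ^ safe = T ^ T = False ✓
fan ^ lock = F ^ T = True ✓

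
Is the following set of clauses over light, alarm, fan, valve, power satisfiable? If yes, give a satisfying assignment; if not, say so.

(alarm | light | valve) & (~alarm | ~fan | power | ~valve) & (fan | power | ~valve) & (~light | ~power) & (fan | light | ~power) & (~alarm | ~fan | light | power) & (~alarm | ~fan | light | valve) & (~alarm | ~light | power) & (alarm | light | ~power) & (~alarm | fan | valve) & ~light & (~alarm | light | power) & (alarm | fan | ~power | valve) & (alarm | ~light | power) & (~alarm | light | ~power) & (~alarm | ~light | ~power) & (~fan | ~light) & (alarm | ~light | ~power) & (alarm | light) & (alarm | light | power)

Unsatisfiable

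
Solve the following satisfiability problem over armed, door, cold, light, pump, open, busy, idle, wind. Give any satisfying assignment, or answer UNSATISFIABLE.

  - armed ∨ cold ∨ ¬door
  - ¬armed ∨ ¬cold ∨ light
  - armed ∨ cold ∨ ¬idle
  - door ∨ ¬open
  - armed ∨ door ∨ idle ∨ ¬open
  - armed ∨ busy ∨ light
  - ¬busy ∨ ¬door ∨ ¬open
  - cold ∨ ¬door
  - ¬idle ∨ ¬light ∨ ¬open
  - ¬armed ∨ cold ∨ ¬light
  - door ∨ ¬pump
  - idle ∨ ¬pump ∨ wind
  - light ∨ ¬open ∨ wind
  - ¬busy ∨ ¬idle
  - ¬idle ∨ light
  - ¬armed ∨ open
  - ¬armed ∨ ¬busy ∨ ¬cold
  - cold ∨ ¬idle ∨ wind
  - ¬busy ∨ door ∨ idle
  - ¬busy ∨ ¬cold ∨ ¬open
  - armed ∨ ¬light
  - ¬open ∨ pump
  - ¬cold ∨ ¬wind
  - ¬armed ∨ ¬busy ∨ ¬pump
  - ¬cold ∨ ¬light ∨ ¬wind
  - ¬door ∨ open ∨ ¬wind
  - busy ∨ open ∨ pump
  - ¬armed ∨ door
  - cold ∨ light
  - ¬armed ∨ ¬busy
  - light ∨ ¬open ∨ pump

armed=F, door=T, cold=T, light=F, pump=F, open=F, busy=T, idle=F, wind=F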